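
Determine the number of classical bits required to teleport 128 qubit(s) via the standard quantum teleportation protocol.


Quantum teleportation requires 2 classical bits per qubit teleported.
128 qubit(s) -> 2 * 128 = 256 classical bits

256


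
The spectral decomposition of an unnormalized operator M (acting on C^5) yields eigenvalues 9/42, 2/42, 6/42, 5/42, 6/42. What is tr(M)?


tr(M) = sum of eigenvalues
= 9/42 + 2/42 + 6/42 + 5/42 + 6/42
= 28/42
= 0.6667

0.6667


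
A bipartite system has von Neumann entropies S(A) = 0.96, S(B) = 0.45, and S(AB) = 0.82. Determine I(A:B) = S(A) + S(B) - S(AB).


I(A:B) = S(A) + S(B) - S(AB)
= 0.96 + 0.45 - 0.82
= 0.5900

0.5900


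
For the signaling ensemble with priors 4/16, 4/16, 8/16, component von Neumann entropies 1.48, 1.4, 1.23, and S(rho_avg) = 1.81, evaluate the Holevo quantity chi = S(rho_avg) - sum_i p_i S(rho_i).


chi = S(rho) - sum_i p_i * S(rho_i)
Weighted entropy = 4/16 * 1.48 + 4/16 * 1.4 + 8/16 * 1.23
= 1.3350
chi = 1.81 - 1.3350
= 0.4750

0.4750


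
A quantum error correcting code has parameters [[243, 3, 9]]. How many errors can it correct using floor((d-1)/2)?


Code parameters: [[243, 3, 9]], distance d = 9.
Number of correctable errors = floor((d-1)/2)
= floor((9 - 1)/2)
= floor(8/2)
= 4

4


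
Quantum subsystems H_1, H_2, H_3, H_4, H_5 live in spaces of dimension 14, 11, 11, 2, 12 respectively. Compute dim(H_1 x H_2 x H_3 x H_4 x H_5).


dim(H_1 x H_2 x H_3 x H_4 x H_5) = 14 * 11 * 11 * 2 * 12
= 154 * 11 * 2 * 12
= 1694 * 2 * 12
= 3388 * 12
= 40656

40656


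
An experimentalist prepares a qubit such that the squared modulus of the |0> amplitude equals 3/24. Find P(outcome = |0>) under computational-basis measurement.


|alpha|^2 = 3/24 = 0.1250
|beta|^2 = 1 - 3/24 = 21/24 = 0.8750
P(|0>) = |alpha|^2 = 0.1250

0.1250


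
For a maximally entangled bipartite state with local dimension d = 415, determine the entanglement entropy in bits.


For a maximally entangled state in d x d:
S = log2(d) = log2(415)
= 8.6970

8.6970


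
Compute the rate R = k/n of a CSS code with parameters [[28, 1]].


Code rate R = k/n
= 1/28
= 0.0357

0.0357


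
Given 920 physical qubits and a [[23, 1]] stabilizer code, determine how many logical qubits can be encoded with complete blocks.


Each code block uses 23 physical qubits for 1 logical qubit(s).
Number of complete blocks = floor(920 / 23) = 40
Logical qubits = 40 * 1
= 40

40


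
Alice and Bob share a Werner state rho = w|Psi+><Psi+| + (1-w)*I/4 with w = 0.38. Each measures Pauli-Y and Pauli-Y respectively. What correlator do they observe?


|Psi+> = (|01> + |10>)/sqrt(2)
For the pure Bell state, <Y_A Y_B> = +1 (Bell-state Pauli correlator).
The maximally-mixed part I/4 has tr(I/4 * P tensor P) = 0 for any traceless Pauli P.
So <Y_A Y_B>_rho = w * (+1) + (1 - w) * 0
= 0.38 * (+1)
= 0.3800

0.3800


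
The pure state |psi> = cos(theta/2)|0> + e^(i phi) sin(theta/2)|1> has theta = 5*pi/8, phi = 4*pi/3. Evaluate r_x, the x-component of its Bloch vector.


theta = 1.9635, phi = 4.1888
r_x = sin(theta)*cos(phi) = 0.9239 * -0.5000
r_x = -0.4619

-0.4619


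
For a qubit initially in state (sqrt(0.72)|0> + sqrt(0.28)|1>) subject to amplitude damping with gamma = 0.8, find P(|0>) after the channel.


For amplitude damping with parameter gamma on state sqrt(a)|0> + sqrt(b)|1>:
alpha^2 = 0.72, beta^2 = 0.28
P(|0>) = alpha^2 + gamma * beta^2
= 0.72 + 0.8 * 0.28
= 0.72 + 0.2240
= 0.9440

0.9440


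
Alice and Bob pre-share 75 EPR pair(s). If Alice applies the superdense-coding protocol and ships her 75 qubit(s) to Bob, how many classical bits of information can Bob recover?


Superdense coding allows 2 classical bits per shared entangled pair.
75 pair(s) -> 2 * 75 = 150 classical bits

150


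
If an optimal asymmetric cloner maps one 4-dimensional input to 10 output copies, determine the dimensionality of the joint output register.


Output space = H^(tensor 10) where dim(H) = 4
dim = 4^10
= 16 (after 2 factors)
= 64 (after 3 factors)
= 256 (after 4 factors)
= 1024 (after 5 factors)
= 4096 (after 6 factors)
= 16384 (after 7 factors)
= 65536 (after 8 factors)
= 262144 (after 9 factors)
= 1048576 (after 10 factors)
= 1048576

1048576


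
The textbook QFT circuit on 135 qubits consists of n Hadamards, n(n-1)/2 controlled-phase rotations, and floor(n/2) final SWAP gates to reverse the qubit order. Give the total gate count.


Hadamard gates: 135
Controlled rotations: n*(n-1)/2 = 135*134/2 = 9045
SWAP gates: floor(n/2) = floor(135/2) = 67
Total = 135 + 9045 + 67
= 9247

9247


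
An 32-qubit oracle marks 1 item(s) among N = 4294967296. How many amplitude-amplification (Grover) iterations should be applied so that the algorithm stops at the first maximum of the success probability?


After j Grover iterations the success probability is P(j) = sin^2((2j+1)*theta), where sin(theta) = sqrt(k/N).
N = 2^32 = 4294967296, k = 1
sin(theta) = sqrt(k/N) = 1.525878906e-05
theta = arcsin(sqrt(k/N)) = 1.525878906e-05 rad
P(j) reaches its first maximum when (2j+1)*theta is as close as possible to pi/2, i.e. j = round(pi/(4*theta) - 1/2).
pi/(4*theta) - 1/2 = 51471.3540
(For comparison, the common estimate pi/4 * sqrt(N/k) = 51471.8540; the exact maximiser is used here.)
Optimal iterations = 51471

51471


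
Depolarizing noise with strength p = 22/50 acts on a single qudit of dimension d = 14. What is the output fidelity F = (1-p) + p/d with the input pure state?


F = (1-p) + p/d
= (1 - 0.4400) + 0.4400/14
= 0.5600 + 0.0314
= 0.5914

0.5914


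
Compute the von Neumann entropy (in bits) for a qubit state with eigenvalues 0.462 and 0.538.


S = -p*log2(p) - (1-p)*log2(1-p)
p = 0.4620, 1-p = 0.5380
= -0.4620 * log2(0.4620) - 0.5380 * log2(0.5380)
= -(-0.5147) - (-0.4811)
= 0.9958

0.9958


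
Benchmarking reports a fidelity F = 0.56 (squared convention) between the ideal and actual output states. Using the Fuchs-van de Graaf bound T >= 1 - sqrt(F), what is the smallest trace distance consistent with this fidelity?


Fuchs-van de Graaf (squared-fidelity convention): 1 - sqrt(F) <= T <= sqrt(1 - F).
Lower bound: T >= 1 - sqrt(F)
sqrt(F) = sqrt(0.56) = 0.7483
T >= 1 - 0.7483
T >= 0.2517

0.2517


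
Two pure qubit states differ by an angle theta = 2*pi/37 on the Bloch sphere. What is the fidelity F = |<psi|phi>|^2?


For states separated by angle theta on Bloch sphere:
F = cos^2(theta/2)
theta = 2*pi/37 = 0.1698
theta/2 = 0.0849
cos(theta/2) = 0.9964
F = 0.9928

0.9928


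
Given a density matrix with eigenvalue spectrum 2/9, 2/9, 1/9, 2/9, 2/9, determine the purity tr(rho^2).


tr(rho^2) = sum of eigenvalues squared
= (2/9)^2 + (2/9)^2 + (1/9)^2 + (2/9)^2 + (2/9)^2
= (4 + 4 + 1 + 4 + 4) / 81
= 17/81
= 0.2099

0.2099


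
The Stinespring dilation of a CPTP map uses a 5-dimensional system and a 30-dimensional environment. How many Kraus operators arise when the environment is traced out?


Tracing out the environment in an orthonormal basis {|i>_E} gives Kraus operators K_i = <i|_E U |0>_E.
Number of Kraus operators = dim(H_env) = d_env
= 30

30


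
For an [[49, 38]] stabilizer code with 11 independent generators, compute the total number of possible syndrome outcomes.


Each stabilizer generator gives a binary (+1 or -1) measurement outcome.
With 11 independent generators:
Total syndromes = 2^11
= 2048

2048


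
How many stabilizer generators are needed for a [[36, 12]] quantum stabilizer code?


For an [[n,k]] stabilizer code:
Number of stabilizer generators = n - k
= 36 - 12
= 24

24


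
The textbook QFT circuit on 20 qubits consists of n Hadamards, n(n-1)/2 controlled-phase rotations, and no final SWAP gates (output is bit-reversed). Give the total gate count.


Hadamard gates: 20
Controlled rotations: n*(n-1)/2 = 20*19/2 = 190
SWAP gates: 0 (omitted)
Total = 20 + 190
= 210

210


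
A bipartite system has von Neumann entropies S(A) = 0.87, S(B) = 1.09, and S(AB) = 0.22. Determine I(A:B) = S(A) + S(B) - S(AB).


I(A:B) = S(A) + S(B) - S(AB)
= 0.87 + 1.09 - 0.22
= 1.7400

1.7400


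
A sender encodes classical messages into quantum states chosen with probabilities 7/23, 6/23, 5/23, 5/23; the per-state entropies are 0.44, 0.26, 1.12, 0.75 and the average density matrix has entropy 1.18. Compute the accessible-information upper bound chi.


chi = S(rho) - sum_i p_i * S(rho_i)
Weighted entropy = 7/23 * 0.44 + 6/23 * 0.26 + 5/23 * 1.12 + 5/23 * 0.75
= 0.6083
chi = 1.18 - 0.6083
= 0.5717

0.5717


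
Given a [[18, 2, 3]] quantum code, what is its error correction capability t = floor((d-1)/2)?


Code parameters: [[18, 2, 3]], distance d = 3.
Number of correctable errors = floor((d-1)/2)
= floor((3 - 1)/2)
= floor(2/2)
= 1

1


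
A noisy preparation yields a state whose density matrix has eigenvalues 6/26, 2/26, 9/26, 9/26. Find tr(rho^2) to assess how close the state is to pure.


tr(rho^2) = sum of eigenvalues squared
= (6/26)^2 + (2/26)^2 + (9/26)^2 + (9/26)^2
= (36 + 4 + 81 + 81) / 676
= 202/676
= 0.2988

0.2988


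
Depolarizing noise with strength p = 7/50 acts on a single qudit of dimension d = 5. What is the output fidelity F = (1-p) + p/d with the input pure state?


F = (1-p) + p/d
= (1 - 0.1400) + 0.1400/5
= 0.8600 + 0.0280
= 0.8880

0.8880


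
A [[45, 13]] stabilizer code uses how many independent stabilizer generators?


For an [[n,k]] stabilizer code:
Number of stabilizer generators = n - k
= 45 - 13
= 32

32


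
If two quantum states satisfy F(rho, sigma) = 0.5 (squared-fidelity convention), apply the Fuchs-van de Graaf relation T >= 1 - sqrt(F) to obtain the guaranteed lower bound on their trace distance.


Fuchs-van de Graaf (squared-fidelity convention): 1 - sqrt(F) <= T <= sqrt(1 - F).
Lower bound: T >= 1 - sqrt(F)
sqrt(F) = sqrt(0.5) = 0.7071
T >= 1 - 0.7071
T >= 0.2929

0.2929


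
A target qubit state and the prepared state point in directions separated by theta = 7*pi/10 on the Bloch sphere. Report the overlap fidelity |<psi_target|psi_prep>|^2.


For states separated by angle theta on Bloch sphere:
F = cos^2(theta/2)
theta = 7*pi/10 = 2.1991
theta/2 = 1.0996
cos(theta/2) = 0.4540
F = 0.2061

0.2061


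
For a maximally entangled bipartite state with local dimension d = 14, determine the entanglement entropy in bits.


For a maximally entangled state in d x d:
S = log2(d) = log2(14)
= 3.8074

3.8074


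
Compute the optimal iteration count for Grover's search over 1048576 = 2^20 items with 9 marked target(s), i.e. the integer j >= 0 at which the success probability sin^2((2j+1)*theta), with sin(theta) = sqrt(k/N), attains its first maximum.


After j Grover iterations the success probability is P(j) = sin^2((2j+1)*theta), where sin(theta) = sqrt(k/N).
N = 2^20 = 1048576, k = 9
sin(theta) = sqrt(k/N) = 0.0029296875
theta = arcsin(sqrt(k/N)) = 0.002929691691 rad
P(j) reaches its first maximum when (2j+1)*theta is as close as possible to pi/2, i.e. j = round(pi/(4*theta) - 1/2).
pi/(4*theta) - 1/2 = 267.5822
(For comparison, the common estimate pi/4 * sqrt(N/k) = 268.0826; the exact maximiser is used here.)
Optimal iterations = 268

268


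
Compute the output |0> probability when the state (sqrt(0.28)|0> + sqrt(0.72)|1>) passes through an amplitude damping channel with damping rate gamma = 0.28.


For amplitude damping with parameter gamma on state sqrt(a)|0> + sqrt(b)|1>:
alpha^2 = 0.28, beta^2 = 0.72
P(|0>) = alpha^2 + gamma * beta^2
= 0.28 + 0.28 * 0.72
= 0.28 + 0.2016
= 0.4816

0.4816


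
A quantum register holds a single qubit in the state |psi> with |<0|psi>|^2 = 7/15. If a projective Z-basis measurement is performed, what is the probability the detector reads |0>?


|alpha|^2 = 7/15 = 0.4667
|beta|^2 = 1 - 7/15 = 8/15 = 0.5333
P(|0>) = |alpha|^2 = 0.4667

0.4667


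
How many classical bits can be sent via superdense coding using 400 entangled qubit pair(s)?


Superdense coding allows 2 classical bits per shared entangled pair.
400 pair(s) -> 2 * 400 = 800 classical bits

800


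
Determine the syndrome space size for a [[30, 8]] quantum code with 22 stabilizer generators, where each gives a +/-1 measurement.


Each stabilizer generator gives a binary (+1 or -1) measurement outcome.
With 22 independent generators:
Total syndromes = 2^22
= 4194304

4194304


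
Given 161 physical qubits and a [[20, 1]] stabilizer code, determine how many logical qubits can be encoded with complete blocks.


Each code block uses 20 physical qubits for 1 logical qubit(s).
Number of complete blocks = floor(161 / 20) = 8
Logical qubits = 8 * 1
= 8

8


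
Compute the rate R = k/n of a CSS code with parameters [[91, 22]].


Code rate R = k/n
= 22/91
= 0.2418

0.2418


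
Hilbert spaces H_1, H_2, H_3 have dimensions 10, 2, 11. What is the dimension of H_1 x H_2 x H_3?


dim(H_1 x H_2 x H_3) = 10 * 2 * 11
= 20 * 11
= 220

220


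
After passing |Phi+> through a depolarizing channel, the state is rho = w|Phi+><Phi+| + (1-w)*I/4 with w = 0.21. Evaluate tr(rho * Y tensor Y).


|Phi+> = (|00> + |11>)/sqrt(2)
For the pure Bell state, <Y_A Y_B> = -1 (Bell-state Pauli correlator).
The maximally-mixed part I/4 has tr(I/4 * P tensor P) = 0 for any traceless Pauli P.
So <Y_A Y_B>_rho = w * (-1) + (1 - w) * 0
= 0.21 * (-1)
= -0.2100

-0.2100


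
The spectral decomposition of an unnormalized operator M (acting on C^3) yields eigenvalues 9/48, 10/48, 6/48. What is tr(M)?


tr(M) = sum of eigenvalues
= 9/48 + 10/48 + 6/48
= 25/48
= 0.5208

0.5208


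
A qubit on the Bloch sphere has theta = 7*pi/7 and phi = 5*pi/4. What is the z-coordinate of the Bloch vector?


theta = 3.1416, phi = 3.9270
r_z = cos(theta) = -1.0000

-1.0000


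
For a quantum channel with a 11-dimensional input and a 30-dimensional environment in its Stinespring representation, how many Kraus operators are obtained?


Tracing out the environment in an orthonormal basis {|i>_E} gives Kraus operators K_i = <i|_E U |0>_E.
Number of Kraus operators = dim(H_env) = d_env
= 30

30


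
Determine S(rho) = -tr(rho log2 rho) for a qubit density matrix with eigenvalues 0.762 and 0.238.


S = -p*log2(p) - (1-p)*log2(1-p)
p = 0.7620, 1-p = 0.2380
= -0.7620 * log2(0.7620) - 0.2380 * log2(0.2380)
= -(-0.2988) - (-0.4929)
= 0.7917

0.7917


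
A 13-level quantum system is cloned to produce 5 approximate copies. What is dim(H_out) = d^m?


Output space = H^(tensor 5) where dim(H) = 13
dim = 13^5
= 169 (after 2 factors)
= 2197 (after 3 factors)
= 28561 (after 4 factors)
= 371293 (after 5 factors)
= 371293

371293


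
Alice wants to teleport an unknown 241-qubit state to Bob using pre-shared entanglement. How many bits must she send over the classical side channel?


Quantum teleportation requires 2 classical bits per qubit teleported.
241 qubit(s) -> 2 * 241 = 482 classical bits

482


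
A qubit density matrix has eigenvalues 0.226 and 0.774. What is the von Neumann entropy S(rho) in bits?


S = -p*log2(p) - (1-p)*log2(1-p)
p = 0.2260, 1-p = 0.7740
= -0.2260 * log2(0.2260) - 0.7740 * log2(0.7740)
= -(-0.4849) - (-0.2861)
= 0.7710

0.7710


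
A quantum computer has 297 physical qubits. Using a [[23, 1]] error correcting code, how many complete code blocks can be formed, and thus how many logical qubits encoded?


Each code block uses 23 physical qubits for 1 logical qubit(s).
Number of complete blocks = floor(297 / 23) = 12
Logical qubits = 12 * 1
= 12

12


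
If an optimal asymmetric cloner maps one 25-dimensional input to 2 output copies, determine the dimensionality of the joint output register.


Output space = H^(tensor 2) where dim(H) = 25
dim = 25^2
= 625

625


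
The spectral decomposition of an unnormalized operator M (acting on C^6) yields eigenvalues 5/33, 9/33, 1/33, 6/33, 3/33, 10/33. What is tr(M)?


tr(M) = sum of eigenvalues
= 5/33 + 9/33 + 1/33 + 6/33 + 3/33 + 10/33
= 34/33
= 1.0303

1.0303


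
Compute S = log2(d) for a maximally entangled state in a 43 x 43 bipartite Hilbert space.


For a maximally entangled state in d x d:
S = log2(d) = log2(43)
= 5.4263

5.4263


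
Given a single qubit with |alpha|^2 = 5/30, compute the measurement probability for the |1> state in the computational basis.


|alpha|^2 = 5/30 = 0.1667
|beta|^2 = 1 - 5/30 = 25/30 = 0.8333
P(|1>) = |beta|^2 = 0.8333

0.8333


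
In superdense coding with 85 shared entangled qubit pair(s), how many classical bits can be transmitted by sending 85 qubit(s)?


Superdense coding allows 2 classical bits per shared entangled pair.
85 pair(s) -> 2 * 85 = 170 classical bits

170


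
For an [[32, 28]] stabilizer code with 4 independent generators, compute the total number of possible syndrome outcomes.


Each stabilizer generator gives a binary (+1 or -1) measurement outcome.
With 4 independent generators:
Total syndromes = 2^4
= 16

16


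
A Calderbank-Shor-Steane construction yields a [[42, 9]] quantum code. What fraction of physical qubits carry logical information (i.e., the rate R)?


Code rate R = k/n
= 9/42
= 0.2143

0.2143


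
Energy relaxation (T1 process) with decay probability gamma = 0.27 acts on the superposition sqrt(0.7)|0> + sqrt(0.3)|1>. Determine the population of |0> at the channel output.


For amplitude damping with parameter gamma on state sqrt(a)|0> + sqrt(b)|1>:
alpha^2 = 0.7, beta^2 = 0.3
P(|0>) = alpha^2 + gamma * beta^2
= 0.7 + 0.27 * 0.3
= 0.7 + 0.0810
= 0.7810

0.7810


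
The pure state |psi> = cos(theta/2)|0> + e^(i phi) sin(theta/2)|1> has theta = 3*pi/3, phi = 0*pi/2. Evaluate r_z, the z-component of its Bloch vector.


theta = 3.1416, phi = 0.0000
r_z = cos(theta) = -1.0000

-1.0000


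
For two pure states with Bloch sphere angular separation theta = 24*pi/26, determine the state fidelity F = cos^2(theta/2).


For states separated by angle theta on Bloch sphere:
F = cos^2(theta/2)
theta = 24*pi/26 = 2.8999
theta/2 = 1.4500
cos(theta/2) = 0.1205
F = 0.0145

0.0145


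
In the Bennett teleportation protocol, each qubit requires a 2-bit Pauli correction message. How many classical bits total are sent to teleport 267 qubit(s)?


Quantum teleportation requires 2 classical bits per qubit teleported.
267 qubit(s) -> 2 * 267 = 534 classical bits

534


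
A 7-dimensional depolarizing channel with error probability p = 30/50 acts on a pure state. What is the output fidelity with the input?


F = (1-p) + p/d
= (1 - 0.6000) + 0.6000/7
= 0.4000 + 0.0857
= 0.4857

0.4857


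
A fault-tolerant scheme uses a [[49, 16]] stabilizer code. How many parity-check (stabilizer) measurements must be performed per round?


For an [[n,k]] stabilizer code:
Number of stabilizer generators = n - k
= 49 - 16
= 33

33


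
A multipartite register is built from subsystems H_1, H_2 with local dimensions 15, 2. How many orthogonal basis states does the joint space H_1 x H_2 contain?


dim(H_1 x H_2) = 15 * 2
= 30

30


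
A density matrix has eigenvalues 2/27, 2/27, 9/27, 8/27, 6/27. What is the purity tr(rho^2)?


tr(rho^2) = sum of eigenvalues squared
= (2/27)^2 + (2/27)^2 + (9/27)^2 + (8/27)^2 + (6/27)^2
= (4 + 4 + 81 + 64 + 36) / 729
= 189/729
= 0.2593

0.2593


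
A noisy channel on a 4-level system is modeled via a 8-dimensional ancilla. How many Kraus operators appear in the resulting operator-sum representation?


Tracing out the environment in an orthonormal basis {|i>_E} gives Kraus operators K_i = <i|_E U |0>_E.
Number of Kraus operators = dim(H_env) = d_env
= 8

8


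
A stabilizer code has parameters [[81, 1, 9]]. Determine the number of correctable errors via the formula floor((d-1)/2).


Code parameters: [[81, 1, 9]], distance d = 9.
Number of correctable errors = floor((d-1)/2)
= floor((9 - 1)/2)
= floor(8/2)
= 4

4


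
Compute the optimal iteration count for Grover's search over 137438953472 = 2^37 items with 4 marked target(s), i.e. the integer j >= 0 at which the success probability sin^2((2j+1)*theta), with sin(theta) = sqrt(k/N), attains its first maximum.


After j Grover iterations the success probability is P(j) = sin^2((2j+1)*theta), where sin(theta) = sqrt(k/N).
N = 2^37 = 137438953472, k = 4
sin(theta) = sqrt(k/N) = 5.394796609e-06
theta = arcsin(sqrt(k/N)) = 5.394796609e-06 rad
P(j) reaches its first maximum when (2j+1)*theta is as close as possible to pi/2, i.e. j = round(pi/(4*theta) - 1/2).
pi/(4*theta) - 1/2 = 145583.8881
(For comparison, the common estimate pi/4 * sqrt(N/k) = 145584.3881; the exact maximiser is used here.)
Optimal iterations = 145584

145584


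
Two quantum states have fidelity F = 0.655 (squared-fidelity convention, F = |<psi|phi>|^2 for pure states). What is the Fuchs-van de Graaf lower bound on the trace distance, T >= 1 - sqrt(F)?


Fuchs-van de Graaf (squared-fidelity convention): 1 - sqrt(F) <= T <= sqrt(1 - F).
Lower bound: T >= 1 - sqrt(F)
sqrt(F) = sqrt(0.655) = 0.8093
T >= 1 - 0.8093
T >= 0.1907

0.1907


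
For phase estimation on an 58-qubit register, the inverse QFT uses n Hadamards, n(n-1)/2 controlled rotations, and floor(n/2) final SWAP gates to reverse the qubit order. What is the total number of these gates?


Hadamard gates: 58
Controlled rotations: n*(n-1)/2 = 58*57/2 = 1653
SWAP gates: floor(n/2) = floor(58/2) = 29
Total = 58 + 1653 + 29
= 1740

1740


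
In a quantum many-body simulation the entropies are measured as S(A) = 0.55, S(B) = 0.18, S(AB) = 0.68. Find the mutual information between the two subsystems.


I(A:B) = S(A) + S(B) - S(AB)
= 0.55 + 0.18 - 0.68
= 0.0500

0.0500


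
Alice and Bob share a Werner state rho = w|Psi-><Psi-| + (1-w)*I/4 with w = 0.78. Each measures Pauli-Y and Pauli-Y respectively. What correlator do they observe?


|Psi-> = (|01> - |10>)/sqrt(2)
For the pure Bell state, <Y_A Y_B> = -1 (Bell-state Pauli correlator).
The maximally-mixed part I/4 has tr(I/4 * P tensor P) = 0 for any traceless Pauli P.
So <Y_A Y_B>_rho = w * (-1) + (1 - w) * 0
= 0.78 * (-1)
= -0.7800

-0.7800


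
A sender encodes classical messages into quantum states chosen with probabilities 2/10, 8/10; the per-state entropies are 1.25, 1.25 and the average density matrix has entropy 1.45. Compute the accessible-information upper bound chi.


chi = S(rho) - sum_i p_i * S(rho_i)
Weighted entropy = 2/10 * 1.25 + 8/10 * 1.25
= 1.2500
chi = 1.45 - 1.2500
= 0.2000

0.2000


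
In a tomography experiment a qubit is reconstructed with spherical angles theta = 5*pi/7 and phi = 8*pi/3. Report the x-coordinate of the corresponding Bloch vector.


theta = 2.2440, phi = 8.3776
r_x = sin(theta)*cos(phi) = 0.7818 * -0.5000
r_x = -0.3909

-0.3909


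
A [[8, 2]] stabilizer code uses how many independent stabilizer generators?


For an [[n,k]] stabilizer code:
Number of stabilizer generators = n - k
= 8 - 2
= 6

6


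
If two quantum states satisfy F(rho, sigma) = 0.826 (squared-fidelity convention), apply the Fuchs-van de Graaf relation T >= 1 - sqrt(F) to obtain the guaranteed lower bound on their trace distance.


Fuchs-van de Graaf (squared-fidelity convention): 1 - sqrt(F) <= T <= sqrt(1 - F).
Lower bound: T >= 1 - sqrt(F)
sqrt(F) = sqrt(0.826) = 0.9088
T >= 1 - 0.9088
T >= 0.0912

0.0912


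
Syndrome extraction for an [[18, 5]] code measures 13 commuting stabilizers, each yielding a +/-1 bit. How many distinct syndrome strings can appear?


Each stabilizer generator gives a binary (+1 or -1) measurement outcome.
With 13 independent generators:
Total syndromes = 2^13
= 8192

8192


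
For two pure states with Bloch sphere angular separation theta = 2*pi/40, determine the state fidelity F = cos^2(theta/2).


For states separated by angle theta on Bloch sphere:
F = cos^2(theta/2)
theta = 2*pi/40 = 0.1571
theta/2 = 0.0785
cos(theta/2) = 0.9969
F = 0.9938

0.9938


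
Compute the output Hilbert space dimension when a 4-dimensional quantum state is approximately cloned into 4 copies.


Output space = H^(tensor 4) where dim(H) = 4
dim = 4^4
= 16 (after 2 factors)
= 64 (after 3 factors)
= 256 (after 4 factors)
= 256

256


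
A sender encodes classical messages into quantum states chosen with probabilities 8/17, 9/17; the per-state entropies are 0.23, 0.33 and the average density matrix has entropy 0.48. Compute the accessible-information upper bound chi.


chi = S(rho) - sum_i p_i * S(rho_i)
Weighted entropy = 8/17 * 0.23 + 9/17 * 0.33
= 0.2829
chi = 0.48 - 0.2829
= 0.1971

0.1971


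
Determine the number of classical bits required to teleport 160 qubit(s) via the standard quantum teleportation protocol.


Quantum teleportation requires 2 classical bits per qubit teleported.
160 qubit(s) -> 2 * 160 = 320 classical bits

320


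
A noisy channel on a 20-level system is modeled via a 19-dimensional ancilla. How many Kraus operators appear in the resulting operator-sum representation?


Tracing out the environment in an orthonormal basis {|i>_E} gives Kraus operators K_i = <i|_E U |0>_E.
Number of Kraus operators = dim(H_env) = d_env
= 19

19


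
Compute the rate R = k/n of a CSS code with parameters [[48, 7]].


Code rate R = k/n
= 7/48
= 0.1458

0.1458


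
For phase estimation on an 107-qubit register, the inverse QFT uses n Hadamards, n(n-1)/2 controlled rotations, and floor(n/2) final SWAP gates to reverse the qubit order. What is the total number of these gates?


Hadamard gates: 107
Controlled rotations: n*(n-1)/2 = 107*106/2 = 5671
SWAP gates: floor(n/2) = floor(107/2) = 53
Total = 107 + 5671 + 53
= 5831

5831


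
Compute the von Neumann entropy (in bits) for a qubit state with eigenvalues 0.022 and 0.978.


S = -p*log2(p) - (1-p)*log2(1-p)
p = 0.0220, 1-p = 0.9780
= -0.0220 * log2(0.0220) - 0.9780 * log2(0.9780)
= -(-0.1211) - (-0.0314)
= 0.1525

0.1525


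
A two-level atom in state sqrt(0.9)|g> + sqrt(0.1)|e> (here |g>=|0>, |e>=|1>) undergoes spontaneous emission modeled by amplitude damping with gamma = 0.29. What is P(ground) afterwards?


For amplitude damping with parameter gamma on state sqrt(a)|0> + sqrt(b)|1>:
alpha^2 = 0.9, beta^2 = 0.1
P(|0>) = alpha^2 + gamma * beta^2
= 0.9 + 0.29 * 0.1
= 0.9 + 0.0290
= 0.9290

0.9290


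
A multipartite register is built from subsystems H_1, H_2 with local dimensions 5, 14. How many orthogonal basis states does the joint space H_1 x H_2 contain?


dim(H_1 x H_2) = 5 * 14
= 70

70


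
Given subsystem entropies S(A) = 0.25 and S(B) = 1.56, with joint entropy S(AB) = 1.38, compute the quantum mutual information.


I(A:B) = S(A) + S(B) - S(AB)
= 0.25 + 1.56 - 1.38
= 0.4300

0.4300


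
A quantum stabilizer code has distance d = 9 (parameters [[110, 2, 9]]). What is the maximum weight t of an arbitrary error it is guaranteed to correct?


Code parameters: [[110, 2, 9]], distance d = 9.
Number of correctable errors = floor((d-1)/2)
= floor((9 - 1)/2)
= floor(8/2)
= 4

4


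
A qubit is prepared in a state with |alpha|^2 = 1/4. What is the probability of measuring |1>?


|alpha|^2 = 1/4 = 0.2500
|beta|^2 = 1 - 1/4 = 3/4 = 0.7500
P(|1>) = |beta|^2 = 0.7500

0.7500


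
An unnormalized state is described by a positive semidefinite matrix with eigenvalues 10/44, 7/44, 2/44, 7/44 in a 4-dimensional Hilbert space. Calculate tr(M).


tr(M) = sum of eigenvalues
= 10/44 + 7/44 + 2/44 + 7/44
= 26/44
= 0.5909

0.5909


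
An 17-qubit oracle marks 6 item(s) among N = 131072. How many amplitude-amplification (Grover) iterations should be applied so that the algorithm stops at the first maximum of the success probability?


After j Grover iterations the success probability is P(j) = sin^2((2j+1)*theta), where sin(theta) = sqrt(k/N).
N = 2^17 = 131072, k = 6
sin(theta) = sqrt(k/N) = 0.006765823467
theta = arcsin(sqrt(k/N)) = 0.006765875087 rad
P(j) reaches its first maximum when (2j+1)*theta is as close as possible to pi/2, i.e. j = round(pi/(4*theta) - 1/2).
pi/(4*theta) - 1/2 = 115.5823
(For comparison, the common estimate pi/4 * sqrt(N/k) = 116.0832; the exact maximiser is used here.)
Optimal iterations = 116

116


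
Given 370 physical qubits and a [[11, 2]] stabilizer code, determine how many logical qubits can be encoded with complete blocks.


Each code block uses 11 physical qubits for 2 logical qubit(s).
Number of complete blocks = floor(370 / 11) = 33
Logical qubits = 33 * 2
= 66

66


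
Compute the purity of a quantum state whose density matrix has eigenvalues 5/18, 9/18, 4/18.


tr(rho^2) = sum of eigenvalues squared
= (5/18)^2 + (9/18)^2 + (4/18)^2
= (25 + 81 + 16) / 324
= 122/324
= 0.3765

0.3765


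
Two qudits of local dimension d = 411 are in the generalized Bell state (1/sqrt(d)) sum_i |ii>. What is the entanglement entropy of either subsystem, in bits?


For a maximally entangled state in d x d:
S = log2(d) = log2(411)
= 8.6830

8.6830


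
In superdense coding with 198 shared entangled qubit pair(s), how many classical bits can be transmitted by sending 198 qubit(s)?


Superdense coding allows 2 classical bits per shared entangled pair.
198 pair(s) -> 2 * 198 = 396 classical bits

396


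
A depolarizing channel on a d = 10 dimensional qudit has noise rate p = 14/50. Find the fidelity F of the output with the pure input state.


F = (1-p) + p/d
= (1 - 0.2800) + 0.2800/10
= 0.7200 + 0.0280
= 0.7480

0.7480


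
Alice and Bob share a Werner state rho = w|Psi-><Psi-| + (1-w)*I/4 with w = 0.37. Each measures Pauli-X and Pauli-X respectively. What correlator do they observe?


|Psi-> = (|01> - |10>)/sqrt(2)
For the pure Bell state, <X_A X_B> = -1 (Bell-state Pauli correlator).
The maximally-mixed part I/4 has tr(I/4 * P tensor P) = 0 for any traceless Pauli P.
So <X_A X_B>_rho = w * (-1) + (1 - w) * 0
= 0.37 * (-1)
= -0.3700

-0.3700


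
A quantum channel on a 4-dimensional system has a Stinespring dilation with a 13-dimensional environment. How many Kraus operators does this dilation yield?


Tracing out the environment in an orthonormal basis {|i>_E} gives Kraus operators K_i = <i|_E U |0>_E.
Number of Kraus operators = dim(H_env) = d_env
= 13

13


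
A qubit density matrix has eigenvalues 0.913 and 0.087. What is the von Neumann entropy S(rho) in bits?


S = -p*log2(p) - (1-p)*log2(1-p)
p = 0.9130, 1-p = 0.0870
= -0.9130 * log2(0.9130) - 0.0870 * log2(0.0870)
= -(-0.1199) - (-0.3065)
= 0.4264

0.4264


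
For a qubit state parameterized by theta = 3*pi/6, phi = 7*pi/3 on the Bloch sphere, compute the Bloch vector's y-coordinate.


theta = 1.5708, phi = 7.3304
r_y = sin(theta)*sin(phi) = 1.0000 * 0.8660
r_y = 0.8660

0.8660


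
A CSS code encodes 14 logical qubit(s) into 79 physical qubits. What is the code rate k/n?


Code rate R = k/n
= 14/79
= 0.1772

0.1772


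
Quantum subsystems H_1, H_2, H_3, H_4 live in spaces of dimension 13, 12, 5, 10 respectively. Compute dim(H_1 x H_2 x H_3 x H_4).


dim(H_1 x H_2 x H_3 x H_4) = 13 * 12 * 5 * 10
= 156 * 5 * 10
= 780 * 10
= 7800

7800


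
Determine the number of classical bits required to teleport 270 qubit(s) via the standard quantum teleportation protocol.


Quantum teleportation requires 2 classical bits per qubit teleported.
270 qubit(s) -> 2 * 270 = 540 classical bits

540


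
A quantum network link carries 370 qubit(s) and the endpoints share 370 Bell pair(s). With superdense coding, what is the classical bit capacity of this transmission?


Superdense coding allows 2 classical bits per shared entangled pair.
370 pair(s) -> 2 * 370 = 740 classical bits

740


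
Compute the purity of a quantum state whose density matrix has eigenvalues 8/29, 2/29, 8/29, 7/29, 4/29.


tr(rho^2) = sum of eigenvalues squared
= (8/29)^2 + (2/29)^2 + (8/29)^2 + (7/29)^2 + (4/29)^2
= (64 + 4 + 64 + 49 + 16) / 841
= 197/841
= 0.2342

0.2342


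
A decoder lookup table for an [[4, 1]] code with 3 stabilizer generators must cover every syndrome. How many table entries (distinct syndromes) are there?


Each stabilizer generator gives a binary (+1 or -1) measurement outcome.
With 3 independent generators:
Total syndromes = 2^3
= 8

8


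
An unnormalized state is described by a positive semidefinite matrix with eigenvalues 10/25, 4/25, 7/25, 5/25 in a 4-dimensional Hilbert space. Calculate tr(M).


tr(M) = sum of eigenvalues
= 10/25 + 4/25 + 7/25 + 5/25
= 26/25
= 1.0400

1.0400


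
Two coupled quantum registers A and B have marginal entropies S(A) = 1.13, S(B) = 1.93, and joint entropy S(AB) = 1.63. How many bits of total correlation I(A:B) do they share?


I(A:B) = S(A) + S(B) - S(AB)
= 1.13 + 1.93 - 1.63
= 1.4300

1.4300


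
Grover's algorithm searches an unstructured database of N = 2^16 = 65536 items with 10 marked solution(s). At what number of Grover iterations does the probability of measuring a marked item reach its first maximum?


After j Grover iterations the success probability is P(j) = sin^2((2j+1)*theta), where sin(theta) = sqrt(k/N).
N = 2^16 = 65536, k = 10
sin(theta) = sqrt(k/N) = 0.01235264711
theta = arcsin(sqrt(k/N)) = 0.01235296128 rad
P(j) reaches its first maximum when (2j+1)*theta is as close as possible to pi/2, i.e. j = round(pi/(4*theta) - 1/2).
pi/(4*theta) - 1/2 = 63.0797
(For comparison, the common estimate pi/4 * sqrt(N/k) = 63.5814; the exact maximiser is used here.)
Optimal iterations = 63

63


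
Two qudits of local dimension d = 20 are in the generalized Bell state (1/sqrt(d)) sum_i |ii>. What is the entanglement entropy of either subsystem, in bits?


For a maximally entangled state in d x d:
S = log2(d) = log2(20)
= 4.3219

4.3219


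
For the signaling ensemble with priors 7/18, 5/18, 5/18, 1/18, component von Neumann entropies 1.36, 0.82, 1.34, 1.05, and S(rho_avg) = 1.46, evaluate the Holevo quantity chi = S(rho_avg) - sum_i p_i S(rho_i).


chi = S(rho) - sum_i p_i * S(rho_i)
Weighted entropy = 7/18 * 1.36 + 5/18 * 0.82 + 5/18 * 1.34 + 1/18 * 1.05
= 1.1872
chi = 1.46 - 1.1872
= 0.2728

0.2728


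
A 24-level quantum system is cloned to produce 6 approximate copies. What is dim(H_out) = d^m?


Output space = H^(tensor 6) where dim(H) = 24
dim = 24^6
= 576 (after 2 factors)
= 13824 (after 3 factors)
= 331776 (after 4 factors)
= 7962624 (after 5 factors)
= 191102976 (after 6 factors)
= 191102976

191102976


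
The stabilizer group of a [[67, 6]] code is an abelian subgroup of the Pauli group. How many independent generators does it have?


For an [[n,k]] stabilizer code:
Number of stabilizer generators = n - k
= 67 - 6
= 61

61


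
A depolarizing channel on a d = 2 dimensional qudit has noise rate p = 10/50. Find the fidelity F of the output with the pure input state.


F = (1-p) + p/d
= (1 - 0.2000) + 0.2000/2
= 0.8000 + 0.1000
= 0.9000

0.9000


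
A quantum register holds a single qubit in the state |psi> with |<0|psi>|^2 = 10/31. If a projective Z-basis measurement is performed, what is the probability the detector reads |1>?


|alpha|^2 = 10/31 = 0.3226
|beta|^2 = 1 - 10/31 = 21/31 = 0.6774
P(|1>) = |beta|^2 = 0.6774

0.6774


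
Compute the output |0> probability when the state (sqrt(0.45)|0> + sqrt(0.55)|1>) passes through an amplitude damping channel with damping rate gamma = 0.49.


For amplitude damping with parameter gamma on state sqrt(a)|0> + sqrt(b)|1>:
alpha^2 = 0.45, beta^2 = 0.55
P(|0>) = alpha^2 + gamma * beta^2
= 0.45 + 0.49 * 0.55
= 0.45 + 0.2695
= 0.7195

0.7195


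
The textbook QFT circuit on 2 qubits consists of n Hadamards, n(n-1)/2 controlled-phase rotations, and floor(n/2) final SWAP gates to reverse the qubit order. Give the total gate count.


Hadamard gates: 2
Controlled rotations: n*(n-1)/2 = 2*1/2 = 1
SWAP gates: floor(n/2) = floor(2/2) = 1
Total = 2 + 1 + 1
= 4

4


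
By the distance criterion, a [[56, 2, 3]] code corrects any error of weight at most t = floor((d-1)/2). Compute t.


Code parameters: [[56, 2, 3]], distance d = 3.
Number of correctable errors = floor((d-1)/2)
= floor((3 - 1)/2)
= floor(2/2)
= 1

1


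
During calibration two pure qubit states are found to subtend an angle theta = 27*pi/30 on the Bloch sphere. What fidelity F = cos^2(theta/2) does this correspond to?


For states separated by angle theta on Bloch sphere:
F = cos^2(theta/2)
theta = 27*pi/30 = 2.8274
theta/2 = 1.4137
cos(theta/2) = 0.1564
F = 0.0245

0.0245


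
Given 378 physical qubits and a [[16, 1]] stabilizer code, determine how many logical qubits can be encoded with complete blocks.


Each code block uses 16 physical qubits for 1 logical qubit(s).
Number of complete blocks = floor(378 / 16) = 23
Logical qubits = 23 * 1
= 23

23


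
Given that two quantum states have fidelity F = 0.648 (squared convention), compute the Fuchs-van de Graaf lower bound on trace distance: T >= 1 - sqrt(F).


Fuchs-van de Graaf (squared-fidelity convention): 1 - sqrt(F) <= T <= sqrt(1 - F).
Lower bound: T >= 1 - sqrt(F)
sqrt(F) = sqrt(0.648) = 0.8050
T >= 1 - 0.8050
T >= 0.1950

0.1950


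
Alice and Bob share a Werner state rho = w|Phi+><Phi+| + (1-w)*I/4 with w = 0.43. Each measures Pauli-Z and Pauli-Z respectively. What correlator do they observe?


|Phi+> = (|00> + |11>)/sqrt(2)
For the pure Bell state, <Z_A Z_B> = +1 (Bell-state Pauli correlator).
The maximally-mixed part I/4 has tr(I/4 * P tensor P) = 0 for any traceless Pauli P.
So <Z_A Z_B>_rho = w * (+1) + (1 - w) * 0
= 0.43 * (+1)
= 0.4300

0.4300


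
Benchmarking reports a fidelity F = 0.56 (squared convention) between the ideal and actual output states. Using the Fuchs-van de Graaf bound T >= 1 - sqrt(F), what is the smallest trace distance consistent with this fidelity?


Fuchs-van de Graaf (squared-fidelity convention): 1 - sqrt(F) <= T <= sqrt(1 - F).
Lower bound: T >= 1 - sqrt(F)
sqrt(F) = sqrt(0.56) = 0.7483
T >= 1 - 0.7483
T >= 0.2517

0.2517


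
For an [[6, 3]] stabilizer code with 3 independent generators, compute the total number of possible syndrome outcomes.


Each stabilizer generator gives a binary (+1 or -1) measurement outcome.
With 3 independent generators:
Total syndromes = 2^3
= 8

8


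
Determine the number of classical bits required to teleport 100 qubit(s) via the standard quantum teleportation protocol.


Quantum teleportation requires 2 classical bits per qubit teleported.
100 qubit(s) -> 2 * 100 = 200 classical bits

200


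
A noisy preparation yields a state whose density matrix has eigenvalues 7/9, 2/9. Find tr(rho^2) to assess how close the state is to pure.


tr(rho^2) = sum of eigenvalues squared
= (7/9)^2 + (2/9)^2
= (49 + 4) / 81
= 53/81
= 0.6543

0.6543


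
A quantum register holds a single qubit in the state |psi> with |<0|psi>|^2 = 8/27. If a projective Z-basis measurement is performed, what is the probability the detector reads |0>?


|alpha|^2 = 8/27 = 0.2963
|beta|^2 = 1 - 8/27 = 19/27 = 0.7037
P(|0>) = |alpha|^2 = 0.2963

0.2963


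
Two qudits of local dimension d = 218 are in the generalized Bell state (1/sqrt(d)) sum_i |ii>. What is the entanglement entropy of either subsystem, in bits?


For a maximally entangled state in d x d:
S = log2(d) = log2(218)
= 7.7682

7.7682


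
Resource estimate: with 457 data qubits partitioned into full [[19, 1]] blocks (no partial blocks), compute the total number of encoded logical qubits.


Each code block uses 19 physical qubits for 1 logical qubit(s).
Number of complete blocks = floor(457 / 19) = 24
Logical qubits = 24 * 1
= 24

24


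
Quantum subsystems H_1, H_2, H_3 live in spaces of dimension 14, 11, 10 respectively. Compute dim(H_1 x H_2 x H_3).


dim(H_1 x H_2 x H_3) = 14 * 11 * 10
= 154 * 10
= 1540

1540


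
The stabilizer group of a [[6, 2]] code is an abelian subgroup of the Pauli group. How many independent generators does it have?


For an [[n,k]] stabilizer code:
Number of stabilizer generators = n - k
= 6 - 2
= 4

4


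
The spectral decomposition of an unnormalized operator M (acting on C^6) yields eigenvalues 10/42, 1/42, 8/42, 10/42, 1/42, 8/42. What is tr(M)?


tr(M) = sum of eigenvalues
= 10/42 + 1/42 + 8/42 + 10/42 + 1/42 + 8/42
= 38/42
= 0.9048

0.9048
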